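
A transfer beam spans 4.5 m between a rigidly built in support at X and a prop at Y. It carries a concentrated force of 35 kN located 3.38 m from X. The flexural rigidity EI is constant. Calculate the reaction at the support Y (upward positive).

Remove the prop at Y; the released (primary) structure is a cantilever built in at X.
Downward deflection at the released point Y due to the loads:
  point load 35 at a = 3.38: Pa²(3L − a)/(6EI) = 674.4/EI
Tip deflection under a unit load at Y: L³/(3EI) = 30.38/EI.
Compatibility at Y: δ_0 − R_Y·δ_{YY} = 0, so R_Y = 674.4/30.38 = 22.2 kN.

R_Y = 22.2 kN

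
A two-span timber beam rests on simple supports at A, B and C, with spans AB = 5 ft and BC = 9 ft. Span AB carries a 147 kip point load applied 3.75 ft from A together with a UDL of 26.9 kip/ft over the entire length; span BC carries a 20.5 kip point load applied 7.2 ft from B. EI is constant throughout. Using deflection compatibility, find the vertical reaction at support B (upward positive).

R_B = 207.9 kip

Insert a hinge at B; M_B is the redundant, and each span becomes simply supported.
Discontinuity in slope at B on the released structure — sum the simple-span end rotations:
  span AB: point load 147 at a = 3.75: Pab(L + a)/(6LEI) = 201/EI
  span AB: UDL 26.9: wL³/(24EI) = 140.1/EI
  span BC: point load 20.5 at a = 7.2: Pab(L + b)/(6LEI) = 53.14/EI
  relative rotation θ_0 = (341.1 + 53.14)/EI = 394.2/EI
A unit hogging moment at B produces rotation L₁/(3EI) + L₂/(3EI) = 4.667/EI.
Slope continuity at B: θ_0 = M_B·4.667/EI, so M_B = 394.2/4.667 = 84.48 kip·ft (hogging).
Span AB, ΣM about A with M_B applied at B: R_B^{AB}·5 = 887.5 + 84.48, so R_B^{AB} = 194.4 kip and R_A = 281.5 − 194.4 = 87.1 kip.
Span BC, ΣM about C: R_B^{BC}·9 = 36.9 + 84.48, so R_B^{BC} = 13.49 kip and R_C = 20.5 − 13.49 = 7.014 kip.
R_B = 194.4 + 13.49 = 207.9 kip.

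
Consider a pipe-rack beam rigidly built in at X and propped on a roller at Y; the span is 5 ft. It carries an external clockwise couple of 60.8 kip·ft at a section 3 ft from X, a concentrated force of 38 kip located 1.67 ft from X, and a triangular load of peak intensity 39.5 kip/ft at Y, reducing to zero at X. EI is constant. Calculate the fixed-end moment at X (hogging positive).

Remove the prop at Y; the released (primary) structure is a cantilever built in at X.
Deflection at Y on the released cantilever, summing each load's contribution:
  clockwise couple 60.8 at a = 3: M₀a(2L − a)/(2EI) = 638.4/EI
  point load 38 at a = 1.67: Pa²(3L − a)/(6EI) = 235.4/EI
  triangular load, peak 39.5 at the free end: 11w₀L⁴/(120EI) = 2263/EI
  δ_0 = 3137/EI
Tip deflection under a unit load at Y: L³/(3EI) = 41.67/EI.
Compatibility at Y: δ_0 − R_Y·δ_{YY} = 0, so R_Y = 3137/41.67 = 75.28 kip.
Moment equilibrium about X: M_X = Σ(load moments about X) − R_Y·L = 453.4 − 75.28×5 = 77 kip·ft.

M_X = 77 kip·ft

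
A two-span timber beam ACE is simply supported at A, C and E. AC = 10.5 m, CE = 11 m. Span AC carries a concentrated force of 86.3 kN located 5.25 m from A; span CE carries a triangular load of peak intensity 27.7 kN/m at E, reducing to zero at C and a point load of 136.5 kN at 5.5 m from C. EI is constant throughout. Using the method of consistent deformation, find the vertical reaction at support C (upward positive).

R_C = 223.1 kN

Release continuity at C by inserting a hinge; the redundant is the internal moment M_C. The primary structure is two simply-supported spans AC and CE.
Discontinuity in slope at C on the released structure — sum the simple-span end rotations:
  span AC: point load 86.3 at a = 5.25: Pab(L + a)/(6LEI) = 594.7/EI
  span CE: triangular load, peak 27.7: 7w₀L³/(360EI) = 716.9/EI
  span CE: point load 136.5 at a = 5.5: Pab(L + b)/(6LEI) = 1032/EI
  relative rotation θ_0 = (594.7 + 1749)/EI = 2344/EI
A unit hogging moment at C produces rotation L₁/(3EI) + L₂/(3EI) = 7.167/EI.
Slope continuity at C: θ_0 = M_C·7.167/EI, so M_C = 2344/7.167 = 327 kN·m (hogging).
Span AC, ΣM about A with M_C applied at C: R_C^{AC}·10.5 = 453.1 + 327, so R_C^{AC} = 74.3 kN and R_A = 86.3 − 74.3 = 12 kN.
Span CE, ΣM about E: R_C^{CE}·11 = 1309 + 327, so R_C^{CE} = 148.8 kN and R_E = 288.9 − 148.8 = 140.1 kN.
R_C = 74.3 + 148.8 = 223.1 kN.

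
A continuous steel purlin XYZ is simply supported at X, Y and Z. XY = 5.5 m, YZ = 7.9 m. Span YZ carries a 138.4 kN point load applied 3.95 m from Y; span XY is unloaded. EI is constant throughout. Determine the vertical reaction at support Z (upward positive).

R_Z = 53.9 kN

Take M_Y as the redundant. Released structure: two simple spans XY and YZ with a hinge at Y.
Discontinuity in slope at Y on the released structure — sum the simple-span end rotations:
  span YZ: point load 138.4 at a = 3.95: Pab(L + b)/(6LEI) = 539.8/EI
  relative rotation θ_0 = (0 + 539.8)/EI = 539.8/EI
A unit hogging moment at Y produces rotation L₁/(3EI) + L₂/(3EI) = 4.467/EI.
Compatibility: M_Y·(L₁+L₂)/(3EI) = θ_0, giving M_Y = 120.9 kN·m (hogging).
Span YZ, ΣM about Z: R_Y^{YZ}·7.9 = 546.7 + 120.9, so R_Y^{YZ} = 84.5 kN and R_Z = 138.4 − 84.5 = 53.9 kN.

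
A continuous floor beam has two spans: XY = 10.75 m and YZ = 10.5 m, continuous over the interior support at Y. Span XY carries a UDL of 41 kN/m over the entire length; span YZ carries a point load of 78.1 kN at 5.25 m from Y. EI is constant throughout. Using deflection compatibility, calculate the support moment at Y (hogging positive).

M_Y = 375.6 kN·m

Release continuity at Y by inserting a hinge; the redundant is the internal moment M_Y. The primary structure is two simply-supported spans XY and YZ.
Rotations at Y on the released spans (each span's end-slope, ×1/EI):
  span XY: UDL 41: wL³/(24EI) = 2122/EI
  span YZ: point load 78.1 at a = 5.25: Pab(L + b)/(6LEI) = 538.2/EI
  relative rotation θ_0 = (2122 + 538.2)/EI = 2660/EI
A unit hogging moment at Y produces rotation L₁/(3EI) + L₂/(3EI) = 7.083/EI.
Compatibility: M_Y·(L₁+L₂)/(3EI) = θ_0, giving M_Y = 375.6 kN·m (hogging).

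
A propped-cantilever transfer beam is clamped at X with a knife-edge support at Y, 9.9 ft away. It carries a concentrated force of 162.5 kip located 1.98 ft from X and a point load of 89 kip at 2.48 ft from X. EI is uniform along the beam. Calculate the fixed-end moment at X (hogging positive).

M_X = 376.4 kip·ft

Release the roller at Y. Primary structure: cantilever fixed at X.
Downward deflection at the released point Y due to the loads:
  point load 162.5 at a = 1.98: Pa²(3L − a)/(6EI) = 2943/EI
  point load 89 at a = 2.48: Pa²(3L − a)/(6EI) = 2483/EI
  δ_0 = 5427/EI
Tip deflection under a unit load at Y: L³/(3EI) = 323.4/EI.
The prop prevents deflection at Y: R_Y = δ_0/δ_{YY} = 5427/323.4 = 16.78 kip.
Moment equilibrium about X: M_X = Σ(load moments about X) − R_Y·L = 542.5 − 16.78×9.9 = 376.4 kip·ft.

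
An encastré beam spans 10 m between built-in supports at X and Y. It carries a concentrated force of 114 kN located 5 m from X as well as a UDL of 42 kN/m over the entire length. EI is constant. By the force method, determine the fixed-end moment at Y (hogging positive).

M_Y = 492.5 kN·m

Take the two fixed-end moments M_X, M_Y as redundants; the released structure is the simple span XY.
Simple-span end rotations at X and Y under the given loads:
  at X: point load 114 at a = 5: Pab(L + b)/(6LEI) = 712.5/EI
  at Y: point load 114 at a = 5: Pab(L + a)/(6LEI) = 712.5/EI
  at X: UDL 42: wL³/(24EI) = 1750/EI
  at Y: UDL 42: wL³/(24EI) = 1750/EI
  θ_X0 = 2462/EI,  θ_Y0 = 2462/EI
Flexibility coefficients: a unit moment at one end gives L/(3EI) there and L/(6EI) at the far end, so f₁₁ = f₂₂ = 3.333/EI and f₁₂ = f₂₁ = 1.667/EI.
Compatibility — zero rotation at each built-in end:
  3.333 M_X + 1.667 M_Y = 2462
  1.667 M_X + 3.333 M_Y = 2462
Solving the pair gives M_X = 492.5 kN·m and M_Y = 492.5 kN·m (hogging).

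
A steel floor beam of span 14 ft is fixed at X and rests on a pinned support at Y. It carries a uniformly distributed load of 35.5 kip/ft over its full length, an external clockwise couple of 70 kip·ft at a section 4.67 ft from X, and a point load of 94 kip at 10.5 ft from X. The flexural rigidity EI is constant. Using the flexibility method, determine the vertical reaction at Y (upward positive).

R_Y = 250 kip

Choose R_Y as the redundant. The primary structure is the cantilever fixed at X.
Deflection at Y on the released cantilever, summing each load's contribution:
  UDL 35.5: wL⁴/(8EI) = 170471/EI
  clockwise couple 70 at a = 4.67: M₀a(2L − a)/(2EI) = 3813/EI
  point load 94 at a = 10.5: Pa²(3L − a)/(6EI) = 54408/EI
  δ_0 = 228693/EI
Tip deflection under a unit load at Y: L³/(3EI) = 914.7/EI.
Compatibility at Y: δ_0 − R_Y·δ_{YY} = 0, so R_Y = 228693/914.7 = 250 kip.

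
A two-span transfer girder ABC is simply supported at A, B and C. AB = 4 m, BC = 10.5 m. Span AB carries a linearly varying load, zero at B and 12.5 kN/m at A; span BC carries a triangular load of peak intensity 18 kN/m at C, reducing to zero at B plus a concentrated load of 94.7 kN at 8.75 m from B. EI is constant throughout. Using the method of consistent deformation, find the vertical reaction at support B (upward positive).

R_B = 105.8 kN

Release continuity at B by inserting a hinge; the redundant is the internal moment M_B. The primary structure is two simply-supported spans AB and BC.
Discontinuity in slope at B on the released structure — sum the simple-span end rotations:
  span AB: triangular load, peak 12.5: 7w₀L³/(360EI) = 15.56/EI
  span BC: triangular load, peak 18: 7w₀L³/(360EI) = 405.2/EI
  span BC: point load 94.7 at a = 8.75: Pab(L + b)/(6LEI) = 282/EI
  relative rotation θ_0 = (15.56 + 687.1)/EI = 702.7/EI
A unit hogging moment at B produces rotation L₁/(3EI) + L₂/(3EI) = 4.833/EI.
Slope continuity at B: θ_0 = M_B·4.833/EI, so M_B = 702.7/4.833 = 145.4 kN·m (hogging).
Span AB, ΣM about A with M_B applied at B: R_B^{AB}·4 = 33.33 + 145.4, so R_B^{AB} = 44.68 kN and R_A = 25 − 44.68 = -19.68 kN.
Span BC, ΣM about C: R_B^{BC}·10.5 = 496.5 + 145.4, so R_B^{BC} = 61.13 kN and R_C = 189.2 − 61.13 = 128.1 kN.
R_B = 44.68 + 61.13 = 105.8 kN.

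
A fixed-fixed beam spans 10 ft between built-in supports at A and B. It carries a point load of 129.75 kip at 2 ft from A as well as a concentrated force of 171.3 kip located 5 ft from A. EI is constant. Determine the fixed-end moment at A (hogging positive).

Take the two fixed-end moments M_A, M_B as redundants; the released structure is the simple span AB.
End rotations of the released simple span under the applied load (×1/EI):
  at A: point load 129.75 at a = 2: Pab(L + b)/(6LEI) = 622.8/EI
  at B: point load 129.75 at a = 2: Pab(L + a)/(6LEI) = 415.2/EI
  at A: point load 171.3 at a = 5: Pab(L + b)/(6LEI) = 1071/EI
  at B: point load 171.3 at a = 5: Pab(L + a)/(6LEI) = 1071/EI
  θ_A0 = 1693/EI,  θ_B0 = 1486/EI
Flexibility coefficients: a unit moment at one end gives L/(3EI) there and L/(6EI) at the far end, so f₁₁ = f₂₂ = 3.333/EI and f₁₂ = f₂₁ = 1.667/EI.
Compatibility — zero rotation at each built-in end:
  3.333 M_A + 1.667 M_B = 1693
  1.667 M_A + 3.333 M_B = 1486
Solving the pair gives M_A = 380.2 kip·ft and M_B = 255.6 kip·ft (hogging).

M_A = 380.2 kip·ft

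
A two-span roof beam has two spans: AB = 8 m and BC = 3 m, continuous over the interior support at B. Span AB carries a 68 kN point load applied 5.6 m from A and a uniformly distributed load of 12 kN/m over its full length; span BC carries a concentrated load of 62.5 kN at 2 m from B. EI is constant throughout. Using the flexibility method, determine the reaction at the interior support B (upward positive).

R_B = 184.3 kN

Take M_B as the redundant. Released structure: two simple spans AB and BC with a hinge at B.
End slopes at the hinge B, treating each span as simply supported:
  span AB: point load 68 at a = 5.6: Pab(L + a)/(6LEI) = 258.9/EI
  span AB: UDL 12: wL³/(24EI) = 256/EI
  span BC: point load 62.5 at a = 2: Pab(L + b)/(6LEI) = 27.78/EI
  relative rotation θ_0 = (514.9 + 27.78)/EI = 542.7/EI
A unit hogging moment at B produces rotation L₁/(3EI) + L₂/(3EI) = 3.667/EI.
Slope continuity at B: θ_0 = M_B·3.667/EI, so M_B = 542.7/3.667 = 148 kN·m (hogging).
Span AB, ΣM about A with M_B applied at B: R_B^{AB}·8 = 764.8 + 148, so R_B^{AB} = 114.1 kN and R_A = 164 − 114.1 = 49.9 kN.
Span BC, ΣM about C: R_B^{BC}·3 = 62.5 + 148, so R_B^{BC} = 70.17 kN and R_C = 62.5 − 70.17 = -7.672 kN.
R_B = 114.1 + 70.17 = 184.3 kN.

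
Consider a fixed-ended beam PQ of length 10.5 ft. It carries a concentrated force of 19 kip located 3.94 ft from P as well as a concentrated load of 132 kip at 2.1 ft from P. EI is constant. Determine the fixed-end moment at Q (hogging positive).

Release both end moments; the primary structure is a simply-supported span PQ with redundants M_P and M_Q.
Simple-span end rotations at P and Q under the given loads:
  at P: point load 19 at a = 3.94: Pab(L + b)/(6LEI) = 133/EI
  at Q: point load 19 at a = 3.94: Pab(L + a)/(6LEI) = 112.6/EI
  at P: point load 132 at a = 2.1: Pab(L + b)/(6LEI) = 698.5/EI
  at Q: point load 132 at a = 2.1: Pab(L + a)/(6LEI) = 465.7/EI
  θ_P0 = 831.5/EI,  θ_Q0 = 578.3/EI
Flexibility coefficients: a unit moment at one end gives L/(3EI) there and L/(6EI) at the far end, so f₁₁ = f₂₂ = 3.5/EI and f₁₂ = f₂₁ = 1.75/EI.
Compatibility — zero rotation at each built-in end:
  3.5 M_P + 1.75 M_Q = 831.5
  1.75 M_P + 3.5 M_Q = 578.3
Solving the pair gives M_P = 206.6 kip·ft and M_Q = 61.9 kip·ft (hogging).

M_Q = 61.9 kip·ft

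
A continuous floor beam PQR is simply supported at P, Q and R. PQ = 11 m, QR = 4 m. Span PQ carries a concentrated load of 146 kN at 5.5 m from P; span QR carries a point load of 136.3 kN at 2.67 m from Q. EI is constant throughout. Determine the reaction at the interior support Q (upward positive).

Insert a hinge at Q; M_Q is the redundant, and each span becomes simply supported.
End slopes at the hinge Q, treating each span as simply supported:
  span PQ: point load 146 at a = 5.5: Pab(L + a)/(6LEI) = 1104/EI
  span QR: point load 136.3 at a = 2.67: Pab(L + b)/(6LEI) = 107.5/EI
  relative rotation θ_0 = (1104 + 107.5)/EI = 1212/EI
A unit hogging moment at Q produces rotation L₁/(3EI) + L₂/(3EI) = 5/EI.
Slope continuity at Q: θ_0 = M_Q·5/EI, so M_Q = 1212/5 = 242.3 kN·m (hogging).
Span PQ, ΣM about P with M_Q applied at Q: R_Q^{PQ}·11 = 803 + 242.3, so R_Q^{PQ} = 95.03 kN and R_P = 146 − 95.03 = 50.97 kN.
Span QR, ΣM about R: R_Q^{QR}·4 = 181.3 + 242.3, so R_Q^{QR} = 105.9 kN and R_R = 136.3 − 105.9 = 30.4 kN.
R_Q = 95.03 + 105.9 = 200.9 kN.

R_Q = 200.9 kN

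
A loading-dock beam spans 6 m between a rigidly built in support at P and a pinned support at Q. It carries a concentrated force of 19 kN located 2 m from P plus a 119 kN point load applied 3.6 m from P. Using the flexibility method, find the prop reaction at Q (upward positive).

R_Q = 54.22 kN

Take the reaction at Q as the redundant and release it; the primary structure is a cantilever fixed at P.
Free-end deflection of the primary structure under the applied loading (downward +):
  point load 19 at a = 2: Pa²(3L − a)/(6EI) = 202.7/EI
  point load 119 at a = 3.6: Pa²(3L − a)/(6EI) = 3701/EI
  δ_0 = 3904/EI
Flexibility coefficient — unit upward force at Q: δ_{QQ} = L³/(3EI) = 72/EI.
The prop prevents deflection at Q: R_Q = δ_0/δ_{QQ} = 3904/72 = 54.22 kN.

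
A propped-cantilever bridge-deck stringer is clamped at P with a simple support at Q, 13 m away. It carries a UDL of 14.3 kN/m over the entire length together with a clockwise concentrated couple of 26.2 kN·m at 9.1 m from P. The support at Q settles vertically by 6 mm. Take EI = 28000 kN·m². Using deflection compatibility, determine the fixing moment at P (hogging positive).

M_P = 295.5 kN·m

Release the roller at Q. Primary structure: cantilever fixed at P.
Free-end deflection of the primary structure under the applied loading (downward +):
  UDL 14.3: wL⁴/(8EI) = 51053/EI
  clockwise couple 26.2 at a = 9.1: M₀a(2L − a)/(2EI) = 2015/EI
  δ_0 = 53067/EI
Flexibility coefficient — unit upward force at Q: δ_{QQ} = L³/(3EI) = 732.3/EI.
With EI = 28000 kN·m²: δ_0 = 1.8953 m and δ_{QQ} = 0.026155 m/kN.
Compatibility — the beam at Q must follow the support down by 0.006 m: δ_0 − R_Q·δ_{QQ} = 0.006, so R_Q = (1.8953 − 0.006)/0.026155 = 72.23 kN.
Moment equilibrium about P: M_P = Σ(load moments about P) − R_Q·L = 1235 − 72.23×13 = 295.5 kN·m.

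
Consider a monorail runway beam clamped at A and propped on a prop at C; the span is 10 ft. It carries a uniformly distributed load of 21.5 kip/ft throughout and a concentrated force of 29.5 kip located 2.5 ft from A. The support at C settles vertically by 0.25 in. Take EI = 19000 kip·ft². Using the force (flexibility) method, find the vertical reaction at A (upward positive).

R_A = 162.5 kip

Take the reaction at C as the redundant and release it; the primary structure is a cantilever fixed at A.
Downward deflection at the released point C due to the loads:
  UDL 21.5: wL⁴/(8EI) = 26875/EI
  point load 29.5 at a = 2.5: Pa²(3L − a)/(6EI) = 845.1/EI
  δ_0 = 27720/EI
Tip deflection under a unit load at C: L³/(3EI) = 333.3/EI.
With EI = 19000 kip·ft²: δ_0 = 1.459 ft and δ_{CC} = 0.017544 ft/kip.
Compatibility — the beam at C must follow the support down by 0.02083 ft: δ_0 − R_C·δ_{CC} = 0.02083, so R_C = (1.459 − 0.02083)/0.017544 = 81.97 kip.
Vertical equilibrium: R_A = ΣP − R_C = 244.5 − 81.97 = 162.5 kip.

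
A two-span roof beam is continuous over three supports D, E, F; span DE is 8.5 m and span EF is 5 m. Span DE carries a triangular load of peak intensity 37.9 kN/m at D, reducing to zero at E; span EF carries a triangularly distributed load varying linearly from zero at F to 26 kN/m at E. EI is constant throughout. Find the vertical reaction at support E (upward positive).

Take M_E as the redundant. Released structure: two simple spans DE and EF with a hinge at E.
Rotations at E on the released spans (each span's end-slope, ×1/EI):
  span DE: triangular load, peak 37.9: 7w₀L³/(360EI) = 452.6/EI
  span EF: triangular load, peak 26: w₀L³/(45EI) = 72.22/EI
  relative rotation θ_0 = (452.6 + 72.22)/EI = 524.8/EI
A unit hogging moment at E produces rotation L₁/(3EI) + L₂/(3EI) = 4.5/EI.
Compatibility: M_E·(L₁+L₂)/(3EI) = θ_0, giving M_E = 116.6 kN·m (hogging).
Span DE, ΣM about D with M_E applied at E: R_E^{DE}·8.5 = 456.4 + 116.6, so R_E^{DE} = 67.41 kN and R_D = 161.1 − 67.41 = 93.66 kN.
Span EF, ΣM about F: R_E^{EF}·5 = 216.7 + 116.6, so R_E^{EF} = 66.66 kN and R_F = 65 − 66.66 = -1.658 kN.
R_E = 67.41 + 66.66 = 134.1 kN.

R_E = 134.1 kN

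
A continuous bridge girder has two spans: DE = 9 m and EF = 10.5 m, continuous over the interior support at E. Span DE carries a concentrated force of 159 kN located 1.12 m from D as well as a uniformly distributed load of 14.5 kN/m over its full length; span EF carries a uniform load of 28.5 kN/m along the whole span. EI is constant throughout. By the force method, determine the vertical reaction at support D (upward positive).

Release continuity at E by inserting a hinge; the redundant is the internal moment M_E. The primary structure is two simply-supported spans DE and EF.
Rotations at E on the released spans (each span's end-slope, ×1/EI):
  span DE: point load 159 at a = 1.12: Pab(L + a)/(6LEI) = 263/EI
  span DE: UDL 14.5: wL³/(24EI) = 440.4/EI
  span EF: UDL 28.5: wL³/(24EI) = 1375/EI
  relative rotation θ_0 = (703.4 + 1375)/EI = 2078/EI
A unit hogging moment at E produces rotation L₁/(3EI) + L₂/(3EI) = 6.5/EI.
Slope continuity at E: θ_0 = M_E·6.5/EI, so M_E = 2078/6.5 = 319.7 kN·m (hogging).
Span DE, ΣM about D with M_E applied at E: R_E^{DE}·9 = 765.3 + 319.7, so R_E^{DE} = 120.6 kN and R_D = 289.5 − 120.6 = 168.9 kN.

R_D = 168.9 kN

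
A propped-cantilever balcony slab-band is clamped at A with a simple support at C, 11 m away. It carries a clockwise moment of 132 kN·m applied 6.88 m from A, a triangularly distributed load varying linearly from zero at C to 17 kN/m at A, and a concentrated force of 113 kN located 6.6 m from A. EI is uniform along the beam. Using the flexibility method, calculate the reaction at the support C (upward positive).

R_C = 82.99 kN

Remove the prop at C; the released (primary) structure is a cantilever built in at A.
Downward deflection at the released point C due to the loads:
  clockwise couple 132 at a = 6.88: M₀a(2L − a)/(2EI) = 6866/EI
  triangular load, peak 17 at the fixed end: w₀L⁴/(30EI) = 8297/EI
  point load 113 at a = 6.6: Pa²(3L − a)/(6EI) = 21658/EI
  δ_0 = 36820/EI
Flexibility coefficient — unit upward force at C: δ_{CC} = L³/(3EI) = 443.7/EI.
The prop prevents deflection at C: R_C = δ_0/δ_{CC} = 36820/443.7 = 82.99 kN.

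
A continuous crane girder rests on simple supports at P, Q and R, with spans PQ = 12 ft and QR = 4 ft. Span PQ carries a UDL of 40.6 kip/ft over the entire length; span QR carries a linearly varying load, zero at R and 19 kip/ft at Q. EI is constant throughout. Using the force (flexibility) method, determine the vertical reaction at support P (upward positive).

Insert a hinge at Q; M_Q is the redundant, and each span becomes simply supported.
End slopes at the hinge Q, treating each span as simply supported:
  span PQ: UDL 40.6: wL³/(24EI) = 2923/EI
  span QR: triangular load, peak 19: w₀L³/(45EI) = 27.02/EI
  relative rotation θ_0 = (2923 + 27.02)/EI = 2950/EI
A unit hogging moment at Q produces rotation L₁/(3EI) + L₂/(3EI) = 5.333/EI.
Slope continuity at Q: θ_0 = M_Q·5.333/EI, so M_Q = 2950/5.333 = 553.2 kip·ft (hogging).
Span PQ, ΣM about P with M_Q applied at Q: R_Q^{PQ}·12 = 2923 + 553.2, so R_Q^{PQ} = 289.7 kip and R_P = 487.2 − 289.7 = 197.5 kip.

R_P = 197.5 kip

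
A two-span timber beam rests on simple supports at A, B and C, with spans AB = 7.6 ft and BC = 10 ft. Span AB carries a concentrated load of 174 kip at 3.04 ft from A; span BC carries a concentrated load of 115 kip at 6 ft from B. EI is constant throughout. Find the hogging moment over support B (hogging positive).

Insert a hinge at B; M_B is the redundant, and each span becomes simply supported.
Rotations at B on the released spans (each span's end-slope, ×1/EI):
  span AB: point load 174 at a = 3.04: Pab(L + a)/(6LEI) = 562.8/EI
  span BC: point load 115 at a = 6: Pab(L + b)/(6LEI) = 644/EI
  relative rotation θ_0 = (562.8 + 644)/EI = 1207/EI
A unit hogging moment at B produces rotation L₁/(3EI) + L₂/(3EI) = 5.867/EI.
Slope continuity at B: θ_0 = M_B·5.867/EI, so M_B = 1207/5.867 = 205.7 kip·ft (hogging).

M_B = 205.7 kip·ft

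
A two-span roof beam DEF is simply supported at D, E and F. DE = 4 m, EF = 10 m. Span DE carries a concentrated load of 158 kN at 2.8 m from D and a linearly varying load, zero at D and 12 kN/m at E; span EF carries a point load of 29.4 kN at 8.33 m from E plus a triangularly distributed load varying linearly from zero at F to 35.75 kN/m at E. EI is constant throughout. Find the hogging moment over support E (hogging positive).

Take M_E as the redundant. Released structure: two simple spans DE and EF with a hinge at E.
Discontinuity in slope at E on the released structure — sum the simple-span end rotations:
  span DE: point load 158 at a = 2.8: Pab(L + a)/(6LEI) = 150.4/EI
  span DE: triangular load, peak 12: w₀L³/(45EI) = 17.07/EI
  span EF: point load 29.4 at a = 8.33: Pab(L + b)/(6LEI) = 79.55/EI
  span EF: triangular load, peak 35.75: w₀L³/(45EI) = 794.4/EI
  relative rotation θ_0 = (167.5 + 874)/EI = 1041/EI
A unit hogging moment at E produces rotation L₁/(3EI) + L₂/(3EI) = 4.667/EI.
Compatibility: M_E·(L₁+L₂)/(3EI) = θ_0, giving M_E = 223.2 kN·m (hogging).

M_E = 223.2 kN·m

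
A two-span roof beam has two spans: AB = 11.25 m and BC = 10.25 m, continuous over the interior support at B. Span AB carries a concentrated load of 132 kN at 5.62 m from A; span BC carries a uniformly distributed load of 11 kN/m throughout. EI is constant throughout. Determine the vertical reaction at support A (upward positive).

Insert a hinge at B; M_B is the redundant, and each span becomes simply supported.
Rotations at B on the released spans (each span's end-slope, ×1/EI):
  span AB: point load 132 at a = 5.62: Pab(L + a)/(6LEI) = 1044/EI
  span BC: UDL 11: wL³/(24EI) = 493.6/EI
  relative rotation θ_0 = (1044 + 493.6)/EI = 1537/EI
A unit hogging moment at B produces rotation L₁/(3EI) + L₂/(3EI) = 7.167/EI.
Slope continuity at B: θ_0 = M_B·7.167/EI, so M_B = 1537/7.167 = 214.5 kN·m (hogging).
Span AB, ΣM about A with M_B applied at B: R_B^{AB}·11.25 = 741.8 + 214.5, so R_B^{AB} = 85.01 kN and R_A = 132 − 85.01 = 46.99 kN.

R_A = 46.99 kN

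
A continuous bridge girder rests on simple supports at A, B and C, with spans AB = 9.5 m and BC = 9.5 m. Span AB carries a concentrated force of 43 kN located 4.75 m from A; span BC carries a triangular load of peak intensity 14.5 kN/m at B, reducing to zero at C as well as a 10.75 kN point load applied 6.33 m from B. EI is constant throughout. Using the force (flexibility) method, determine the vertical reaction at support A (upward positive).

Release continuity at B by inserting a hinge; the redundant is the internal moment M_B. The primary structure is two simply-supported spans AB and BC.
Rotations at B on the released spans (each span's end-slope, ×1/EI):
  span AB: point load 43 at a = 4.75: Pab(L + a)/(6LEI) = 242.5/EI
  span BC: triangular load, peak 14.5: w₀L³/(45EI) = 276.3/EI
  span BC: point load 10.75 at a = 6.33: Pab(L + b)/(6LEI) = 47.95/EI
  relative rotation θ_0 = (242.5 + 324.2)/EI = 566.8/EI
A unit hogging moment at B produces rotation L₁/(3EI) + L₂/(3EI) = 6.333/EI.
Compatibility: M_B·(L₁+L₂)/(3EI) = θ_0, giving M_B = 89.49 kN·m (hogging).
Span AB, ΣM about A with M_B applied at B: R_B^{AB}·9.5 = 204.2 + 89.49, so R_B^{AB} = 30.92 kN and R_A = 43 − 30.92 = 12.08 kN.

R_A = 12.08 kN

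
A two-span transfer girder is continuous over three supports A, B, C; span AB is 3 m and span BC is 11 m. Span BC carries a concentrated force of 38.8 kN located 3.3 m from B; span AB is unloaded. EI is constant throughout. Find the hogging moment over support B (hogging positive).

Release continuity at B by inserting a hinge; the redundant is the internal moment M_B. The primary structure is two simply-supported spans AB and BC.
Rotations at B on the released spans (each span's end-slope, ×1/EI):
  span BC: point load 38.8 at a = 3.3: Pab(L + b)/(6LEI) = 279.3/EI
  relative rotation θ_0 = (0 + 279.3)/EI = 279.3/EI
A unit hogging moment at B produces rotation L₁/(3EI) + L₂/(3EI) = 4.667/EI.
Compatibility: M_B·(L₁+L₂)/(3EI) = θ_0, giving M_B = 59.86 kN·m (hogging).

M_B = 59.86 kN·m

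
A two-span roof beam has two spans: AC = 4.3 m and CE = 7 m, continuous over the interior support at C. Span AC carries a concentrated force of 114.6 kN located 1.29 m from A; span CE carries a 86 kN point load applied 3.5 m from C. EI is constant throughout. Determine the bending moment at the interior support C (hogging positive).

M_C = 95.52 kN·m

Take M_C as the redundant. Released structure: two simple spans AC and CE with a hinge at C.
End slopes at the hinge C, treating each span as simply supported:
  span AC: point load 114.6 at a = 1.29: Pab(L + a)/(6LEI) = 96.41/EI
  span CE: point load 86 at a = 3.5: Pab(L + b)/(6LEI) = 263.4/EI
  relative rotation θ_0 = (96.41 + 263.4)/EI = 359.8/EI
A unit hogging moment at C produces rotation L₁/(3EI) + L₂/(3EI) = 3.767/EI.
Compatibility: M_C·(L₁+L₂)/(3EI) = θ_0, giving M_C = 95.52 kN·m (hogging).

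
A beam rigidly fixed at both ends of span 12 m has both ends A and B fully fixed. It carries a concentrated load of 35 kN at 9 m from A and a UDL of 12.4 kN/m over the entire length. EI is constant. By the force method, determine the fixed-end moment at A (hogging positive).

M_A = 168.5 kN·m

Take the two fixed-end moments M_A, M_B as redundants; the released structure is the simple span AB.
On the primary (simply-supported) span, the end slopes from the loading are:
  at A: point load 35 at a = 9: Pab(L + b)/(6LEI) = 196.9/EI
  at B: point load 35 at a = 9: Pab(L + a)/(6LEI) = 275.6/EI
  at A: UDL 12.4: wL³/(24EI) = 892.8/EI
  at B: UDL 12.4: wL³/(24EI) = 892.8/EI
  θ_A0 = 1090/EI,  θ_B0 = 1168/EI
Flexibility coefficients: a unit moment at one end gives L/(3EI) there and L/(6EI) at the far end, so f₁₁ = f₂₂ = 4/EI and f₁₂ = f₂₁ = 2/EI.
Compatibility — zero rotation at each built-in end:
  4 M_A + 2 M_B = 1090
  2 M_A + 4 M_B = 1168
Solving the pair gives M_A = 168.5 kN·m and M_B = 207.9 kN·m (hogging).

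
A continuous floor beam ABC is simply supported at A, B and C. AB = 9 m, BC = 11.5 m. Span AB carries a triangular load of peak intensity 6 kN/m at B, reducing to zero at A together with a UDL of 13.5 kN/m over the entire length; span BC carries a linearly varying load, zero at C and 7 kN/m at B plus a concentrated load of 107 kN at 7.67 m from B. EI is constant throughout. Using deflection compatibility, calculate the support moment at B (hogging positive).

Insert a hinge at B; M_B is the redundant, and each span becomes simply supported.
End slopes at the hinge B, treating each span as simply supported:
  span AB: triangular load, peak 6: w₀L³/(45EI) = 97.2/EI
  span AB: UDL 13.5: wL³/(24EI) = 410.1/EI
  span BC: triangular load, peak 7: w₀L³/(45EI) = 236.6/EI
  span BC: point load 107 at a = 7.67: Pab(L + b)/(6LEI) = 698.3/EI
  relative rotation θ_0 = (507.3 + 934.9)/EI = 1442/EI
A unit hogging moment at B produces rotation L₁/(3EI) + L₂/(3EI) = 6.833/EI.
Compatibility: M_B·(L₁+L₂)/(3EI) = θ_0, giving M_B = 211.1 kN·m (hogging).

M_B = 211.1 kN·m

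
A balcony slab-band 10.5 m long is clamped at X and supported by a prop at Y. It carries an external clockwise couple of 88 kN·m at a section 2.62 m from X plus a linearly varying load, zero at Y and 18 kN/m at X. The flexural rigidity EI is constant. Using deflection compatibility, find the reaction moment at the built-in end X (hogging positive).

Take the reaction at Y as the redundant and release it; the primary structure is a cantilever fixed at X.
Free-end deflection of the primary structure under the applied loading (downward +):
  clockwise couple 88 at a = 2.62: M₀a(2L − a)/(2EI) = 2119/EI
  triangular load, peak 18 at the fixed end: w₀L⁴/(30EI) = 7293/EI
  δ_0 = 9412/EI
Flexibility coefficient — unit upward force at Y: δ_{YY} = L³/(3EI) = 385.9/EI.
The prop prevents deflection at Y: R_Y = δ_0/δ_{YY} = 9412/385.9 = 24.39 kN.
Moment equilibrium about X: M_X = Σ(load moments about X) − R_Y·L = 418.8 − 24.39×10.5 = 162.6 kN·m.

M_X = 162.6 kN·m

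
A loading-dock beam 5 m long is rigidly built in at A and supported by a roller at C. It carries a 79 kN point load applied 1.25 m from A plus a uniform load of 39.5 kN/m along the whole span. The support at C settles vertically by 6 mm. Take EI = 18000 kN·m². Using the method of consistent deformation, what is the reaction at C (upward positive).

Take the reaction at C as the redundant and release it; the primary structure is a cantilever fixed at A.
Deflection at C on the released cantilever, summing each load's contribution:
  point load 79 at a = 1.25: Pa²(3L − a)/(6EI) = 282.9/EI
  UDL 39.5: wL⁴/(8EI) = 3086/EI
  δ_0 = 3369/EI
Tip deflection under a unit load at C: L³/(3EI) = 41.67/EI.
With EI = 18000 kN·m²: δ_0 = 0.18716 m and δ_{CC} = 0.002315 m/kN.
Compatibility — the beam at C must follow the support down by 0.006 m: δ_0 − R_C·δ_{CC} = 0.006, so R_C = (0.18716 − 0.006)/0.002315 = 78.26 kN.

R_C = 78.26 kN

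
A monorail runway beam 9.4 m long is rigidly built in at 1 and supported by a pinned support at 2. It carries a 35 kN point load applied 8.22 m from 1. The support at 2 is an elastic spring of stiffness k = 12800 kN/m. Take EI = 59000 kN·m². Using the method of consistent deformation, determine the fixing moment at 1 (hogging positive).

Release the roller at 2. Primary structure: cantilever fixed at 1.
Deflection at 2 on the released cantilever, summing each load's contribution:
  point load 35 at a = 8.22: Pa²(3L − a)/(6EI) = 7875/EI
Tip deflection under a unit load at 2: L³/(3EI) = 276.9/EI.
With EI = 59000 kN·m²: δ_0 = 0.13348 m and δ_{22} = 0.004693 m/kN.
Compatibility — the spring shortens by R_2/k under the reaction it provides: δ_0 − R_2·δ_{22} = R_2/k. With 1/k = 0.000078 m/kN, R_2 = δ_0 / (δ_{22} + 1/k) = 0.13348 / (0.004693 + 0.000078) = 27.98 kN.
Moment equilibrium about 1: M_1 = Σ(load moments about 1) − R_2·L = 287.7 − 27.98×9.4 = 24.7 kN·m.

M_1 = 24.7 kN·m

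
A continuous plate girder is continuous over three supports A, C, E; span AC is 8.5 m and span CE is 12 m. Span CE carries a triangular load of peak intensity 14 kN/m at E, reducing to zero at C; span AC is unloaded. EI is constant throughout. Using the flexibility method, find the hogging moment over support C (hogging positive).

M_C = 68.84 kN·m

Take M_C as the redundant. Released structure: two simple spans AC and CE with a hinge at C.
Discontinuity in slope at C on the released structure — sum the simple-span end rotations:
  span CE: triangular load, peak 14: 7w₀L³/(360EI) = 470.4/EI
  relative rotation θ_0 = (0 + 470.4)/EI = 470.4/EI
A unit hogging moment at C produces rotation L₁/(3EI) + L₂/(3EI) = 6.833/EI.
Slope continuity at C: θ_0 = M_C·6.833/EI, so M_C = 470.4/6.833 = 68.84 kN·m (hogging).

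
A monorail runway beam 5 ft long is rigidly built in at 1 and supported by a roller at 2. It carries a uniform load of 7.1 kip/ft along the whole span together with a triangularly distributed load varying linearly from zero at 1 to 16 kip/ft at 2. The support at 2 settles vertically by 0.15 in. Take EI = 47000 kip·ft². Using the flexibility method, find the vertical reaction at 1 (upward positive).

Choose R_2 as the redundant. The primary structure is the cantilever fixed at 1.
Primary-structure tip deflection at 2 by superposition:
  UDL 7.1: wL⁴/(8EI) = 554.7/EI
  triangular load, peak 16 at the free end: 11w₀L⁴/(120EI) = 916.7/EI
  δ_0 = 1471/EI
Tip deflection under a unit load at 2: L³/(3EI) = 41.67/EI.
With EI = 47000 kip·ft²: δ_0 = 0.031305 ft and δ_{22} = 0.000887 ft/kip.
Compatibility — the beam at 2 must follow the support down by 0.0125 ft: δ_0 − R_2·δ_{22} = 0.0125, so R_2 = (0.031305 − 0.0125)/0.000887 = 21.21 kip.
Vertical equilibrium: R_1 = ΣP − R_2 = 75.5 − 21.21 = 54.29 kip.

R_1 = 54.29 kip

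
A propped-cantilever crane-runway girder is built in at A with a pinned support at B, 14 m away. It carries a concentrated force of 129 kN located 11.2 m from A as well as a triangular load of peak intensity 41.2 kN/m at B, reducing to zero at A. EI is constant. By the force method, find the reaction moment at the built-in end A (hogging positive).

M_A = 644.4 kN·m

Release the roller at B. Primary structure: cantilever fixed at A.
Deflection at B on the released cantilever, summing each load's contribution:
  point load 129 at a = 11.2: Pa²(3L − a)/(6EI) = 83066/EI
  triangular load, peak 41.2 at the free end: 11w₀L⁴/(120EI) = 145084/EI
  δ_0 = 228151/EI
Tip deflection under a unit load at B: L³/(3EI) = 914.7/EI.
The prop prevents deflection at B: R_B = δ_0/δ_{BB} = 228151/914.7 = 249.4 kN.
Moment equilibrium about A: M_A = Σ(load moments about A) − R_B·L = 4137 − 249.4×14 = 644.4 kN·m.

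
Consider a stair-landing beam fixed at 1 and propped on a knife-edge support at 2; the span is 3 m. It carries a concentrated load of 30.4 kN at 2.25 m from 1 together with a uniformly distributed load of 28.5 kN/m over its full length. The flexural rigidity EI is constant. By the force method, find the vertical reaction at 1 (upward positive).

Take the reaction at 2 as the redundant and release it; the primary structure is a cantilever fixed at 1.
Primary-structure tip deflection at 2 by superposition:
  point load 30.4 at a = 2.25: Pa²(3L − a)/(6EI) = 173.1/EI
  UDL 28.5: wL⁴/(8EI) = 288.6/EI
  δ_0 = 461.7/EI
Tip deflection under a unit load at 2: L³/(3EI) = 9/EI.
Compatibility at 2: δ_0 − R_2·δ_{22} = 0, so R_2 = 461.7/9 = 51.3 kN.
Vertical equilibrium: R_1 = ΣP − R_2 = 115.9 − 51.3 = 64.6 kN.

R_1 = 64.6 kN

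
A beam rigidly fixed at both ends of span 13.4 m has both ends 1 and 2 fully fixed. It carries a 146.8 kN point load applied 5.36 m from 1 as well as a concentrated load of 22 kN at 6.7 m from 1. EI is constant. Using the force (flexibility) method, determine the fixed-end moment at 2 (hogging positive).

Take the two fixed-end moments M_1, M_2 as redundants; the released structure is the simple span 12.
On the primary (simply-supported) span, the end slopes from the loading are:
  at 1: point load 146.8 at a = 5.36: Pab(L + b)/(6LEI) = 1687/EI
  at 2: point load 146.8 at a = 5.36: Pab(L + a)/(6LEI) = 1476/EI
  at 1: point load 22 at a = 6.7: Pab(L + b)/(6LEI) = 246.9/EI
  at 2: point load 22 at a = 6.7: Pab(L + a)/(6LEI) = 246.9/EI
  θ_10 = 1934/EI,  θ_20 = 1723/EI
Flexibility coefficients: a unit moment at one end gives L/(3EI) there and L/(6EI) at the far end, so f₁₁ = f₂₂ = 4.467/EI and f₁₂ = f₂₁ = 2.233/EI.
Compatibility — zero rotation at each built-in end:
  4.467 M_1 + 2.233 M_2 = 1934
  2.233 M_1 + 4.467 M_2 = 1723
Solving the pair gives M_1 = 320.1 kN·m and M_2 = 225.7 kN·m (hogging).

M_2 = 225.7 kN·m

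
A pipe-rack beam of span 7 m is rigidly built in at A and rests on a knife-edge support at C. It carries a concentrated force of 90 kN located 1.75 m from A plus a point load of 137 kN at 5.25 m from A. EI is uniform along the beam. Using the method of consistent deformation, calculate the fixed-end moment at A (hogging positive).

M_A = 215.7 kN·m

Choose R_C as the redundant. The primary structure is the cantilever fixed at A.
Free-end deflection of the primary structure under the applied loading (downward +):
  point load 90 at a = 1.75: Pa²(3L − a)/(6EI) = 884.3/EI
  point load 137 at a = 5.25: Pa²(3L − a)/(6EI) = 9912/EI
  δ_0 = 10796/EI
Flexibility coefficient — unit upward force at C: δ_{CC} = L³/(3EI) = 114.3/EI.
Compatibility at C: δ_0 − R_C·δ_{CC} = 0, so R_C = 10796/114.3 = 94.43 kN.
Moment equilibrium about A: M_A = Σ(load moments about A) − R_C·L = 876.8 − 94.43×7 = 215.7 kN·m.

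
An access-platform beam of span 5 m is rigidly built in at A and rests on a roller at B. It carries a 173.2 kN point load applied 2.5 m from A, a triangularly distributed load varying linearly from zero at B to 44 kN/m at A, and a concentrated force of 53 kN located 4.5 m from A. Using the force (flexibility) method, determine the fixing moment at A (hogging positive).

M_A = 248.8 kN·m

Release the roller at B. Primary structure: cantilever fixed at A.
Free-end deflection of the primary structure under the applied loading (downward +):
  point load 173.2 at a = 2.5: Pa²(3L − a)/(6EI) = 2255/EI
  triangular load, peak 44 at the fixed end: w₀L⁴/(30EI) = 916.7/EI
  point load 53 at a = 4.5: Pa²(3L − a)/(6EI) = 1878/EI
  δ_0 = 5050/EI
Flexibility coefficient — unit upward force at B: δ_{BB} = L³/(3EI) = 41.67/EI.
The prop prevents deflection at B: R_B = δ_0/δ_{BB} = 5050/41.67 = 121.2 kN.
Moment equilibrium about A: M_A = Σ(load moments about A) − R_B·L = 854.8 − 121.2×5 = 248.8 kN·m.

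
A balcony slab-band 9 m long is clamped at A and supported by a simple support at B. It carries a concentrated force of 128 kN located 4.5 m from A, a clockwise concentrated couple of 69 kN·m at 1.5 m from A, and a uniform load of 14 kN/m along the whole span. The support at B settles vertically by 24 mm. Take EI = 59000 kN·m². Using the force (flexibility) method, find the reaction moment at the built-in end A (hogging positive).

M_A = 447.6 kN·m

Take the reaction at B as the redundant and release it; the primary structure is a cantilever fixed at A.
Deflection at B on the released cantilever, summing each load's contribution:
  point load 128 at a = 4.5: Pa²(3L − a)/(6EI) = 9720/EI
  clockwise couple 69 at a = 1.5: M₀a(2L − a)/(2EI) = 853.9/EI
  UDL 14: wL⁴/(8EI) = 11482/EI
  δ_0 = 22056/EI
Tip deflection under a unit load at B: L³/(3EI) = 243/EI.
With EI = 59000 kN·m²: δ_0 = 0.37382 m and δ_{BB} = 0.004119 m/kN.
Compatibility — the beam at B must follow the support down by 0.024 m: δ_0 − R_B·δ_{BB} = 0.024, so R_B = (0.37382 − 0.024)/0.004119 = 84.94 kN.
Moment equilibrium about A: M_A = Σ(load moments about A) − R_B·L = 1212 − 84.94×9 = 447.6 kN·m.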